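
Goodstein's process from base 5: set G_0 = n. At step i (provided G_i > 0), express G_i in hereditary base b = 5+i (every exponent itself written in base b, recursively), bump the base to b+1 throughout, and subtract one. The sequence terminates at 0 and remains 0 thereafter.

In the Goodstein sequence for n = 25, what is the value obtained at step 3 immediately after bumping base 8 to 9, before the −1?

G_0=25  [base 5] 5^2  →[5↦6]→  6^2 = 36  −1 ⇒ G_1=35
G_1=35  [base 6] 5·6 + 5  →[6↦7]→  5·7 + 5 = 40  −1 ⇒ G_2=39
G_2=39  [base 7] 5·7 + 4  →[7↦8]→  5·8 + 4 = 44  −1 ⇒ G_3=43
G_3=43  [base 8] 5·8 + 3  →[8↦9]→  5·9 + 3 = 48  −1 ⇒ G_4=47

48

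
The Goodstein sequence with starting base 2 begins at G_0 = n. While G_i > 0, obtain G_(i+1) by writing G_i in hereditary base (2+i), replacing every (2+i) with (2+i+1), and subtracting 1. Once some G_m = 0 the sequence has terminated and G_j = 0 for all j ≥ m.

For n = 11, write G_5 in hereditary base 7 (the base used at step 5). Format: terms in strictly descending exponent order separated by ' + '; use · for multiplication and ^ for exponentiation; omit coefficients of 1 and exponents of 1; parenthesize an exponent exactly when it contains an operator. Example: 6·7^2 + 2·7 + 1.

G_0=11  [base 2] 2^(2 + 1) + 2 + 1  →[2↦3]→  3^(3 + 1) + 3 + 1 = 85  −1 ⇒ G_1=84
G_1=84  [base 3] 3^(3 + 1) + 3  →[3↦4]→  4^(4 + 1) + 4 = 1028  −1 ⇒ G_2=1027
G_2=1027  [base 4] 4^(4 + 1) + 3  →[4↦5]→  5^(5 + 1) + 3 = 15628  −1 ⇒ G_3=15627
G_3=15627  [base 5] 5^(5 + 1) + 2  →[5↦6]→  6^(6 + 1) + 2 = 279938  −1 ⇒ G_4=279937
G_4=279937  [base 6] 6^(6 + 1) + 1  →[6↦7]→  7^(7 + 1) + 1 = 5764802  −1 ⇒ G_5=5764801
G_5=5764801  [base 7] 7^(7 + 1)  →[7↦8]→  8^(8 + 1) = 134217728  −1 ⇒ G_6=134217727

7^(7 + 1)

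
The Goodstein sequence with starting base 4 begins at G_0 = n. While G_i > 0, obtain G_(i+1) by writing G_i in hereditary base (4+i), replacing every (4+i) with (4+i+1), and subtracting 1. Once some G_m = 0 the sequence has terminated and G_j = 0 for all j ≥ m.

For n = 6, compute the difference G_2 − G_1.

0

step 0: 6 = 4 + 2; sub 5 for 4: 5 + 2; = 7; G_1 = 7−1 = 6
step 1: 6 = 5 + 1; sub 6 for 5: 6 + 1; = 7; G_2 = 7−1 = 6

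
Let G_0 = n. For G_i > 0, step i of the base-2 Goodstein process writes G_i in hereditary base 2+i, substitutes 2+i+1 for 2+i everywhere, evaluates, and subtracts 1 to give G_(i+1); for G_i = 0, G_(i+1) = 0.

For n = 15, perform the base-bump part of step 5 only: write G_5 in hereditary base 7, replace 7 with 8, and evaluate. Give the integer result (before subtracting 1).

150994944

15 —HB2→ 2^(2 + 1) + 2^2 + 2 + 1 —bump→ 3^(3 + 1) + 3^3 + 3 + 1 = 112 —(−1)→ 111
111 —HB3→ 3^(3 + 1) + 3^3 + 3 —bump→ 4^(4 + 1) + 4^4 + 4 = 1284 —(−1)→ 1283
1283 —HB4→ 4^(4 + 1) + 4^4 + 3 —bump→ 5^(5 + 1) + 5^5 + 3 = 18753 —(−1)→ 18752
18752 —HB5→ 5^(5 + 1) + 5^5 + 2 —bump→ 6^(6 + 1) + 6^6 + 2 = 326594 —(−1)→ 326593
326593 —HB6→ 6^(6 + 1) + 6^6 + 1 —bump→ 7^(7 + 1) + 7^7 + 1 = 6588345 —(−1)→ 6588344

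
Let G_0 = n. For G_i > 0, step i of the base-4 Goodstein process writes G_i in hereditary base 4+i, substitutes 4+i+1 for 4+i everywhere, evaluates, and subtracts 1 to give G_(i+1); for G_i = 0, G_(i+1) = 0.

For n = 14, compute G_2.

base 4: 14 = 3·4 + 2; at 5: 3·5 + 2 = 17; next = 16
base 5: 16 = 3·5 + 1; at 6: 3·6 + 1 = 19; next = 18
base 6: 18 = 3·6; at 7: 3·7 = 21; next = 20

18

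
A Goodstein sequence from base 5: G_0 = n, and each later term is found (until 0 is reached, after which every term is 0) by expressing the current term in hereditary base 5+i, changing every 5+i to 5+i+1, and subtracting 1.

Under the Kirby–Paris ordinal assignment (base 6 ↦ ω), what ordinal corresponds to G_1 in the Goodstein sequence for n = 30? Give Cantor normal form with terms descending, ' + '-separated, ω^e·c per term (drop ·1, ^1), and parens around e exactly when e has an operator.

G_0=30  [base 5] 5^2 + 5  →[5↦6]→  6^2 + 6 = 42  −1 ⇒ G_1=41
G_1=41  [base 6] 6^2 + 5  →[6↦7]→  7^2 + 5 = 54  −1 ⇒ G_2=53

ω^2 + 5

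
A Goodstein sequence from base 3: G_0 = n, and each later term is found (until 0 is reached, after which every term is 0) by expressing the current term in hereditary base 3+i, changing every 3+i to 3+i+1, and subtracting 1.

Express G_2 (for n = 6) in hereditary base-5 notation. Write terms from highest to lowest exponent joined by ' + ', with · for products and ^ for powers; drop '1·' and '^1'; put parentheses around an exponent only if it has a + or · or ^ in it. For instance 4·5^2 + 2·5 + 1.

5 + 2

G_0=6  [base 3] 2·3  →[3↦4]→  2·4 = 8  −1 ⇒ G_1=7
G_1=7  [base 4] 4 + 3  →[4↦5]→  5 + 3 = 8  −1 ⇒ G_2=7
G_2=7  [base 5] 5 + 2  →[5↦6]→  6 + 2 = 8  −1 ⇒ G_3=7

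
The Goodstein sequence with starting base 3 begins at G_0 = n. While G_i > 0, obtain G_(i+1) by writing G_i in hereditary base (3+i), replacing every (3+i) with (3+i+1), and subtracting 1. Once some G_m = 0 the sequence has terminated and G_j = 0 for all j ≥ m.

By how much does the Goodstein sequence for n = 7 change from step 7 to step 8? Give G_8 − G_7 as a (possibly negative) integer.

G_0=7  [base 3] 2·3 + 1  →[3↦4]→  2·4 + 1 = 9  −1 ⇒ G_1=8
G_1=8  [base 4] 2·4  →[4↦5]→  2·5 = 10  −1 ⇒ G_2=9
G_2=9  [base 5] 5 + 4  →[5↦6]→  6 + 4 = 10  −1 ⇒ G_3=9
G_3=9  [base 6] 6 + 3  →[6↦7]→  7 + 3 = 10  −1 ⇒ G_4=9
G_4=9  [base 7] 7 + 2  →[7↦8]→  8 + 2 = 10  −1 ⇒ G_5=9
G_5=9  [base 8] 8 + 1  →[8↦9]→  9 + 1 = 10  −1 ⇒ G_6=9
G_6=9  [base 9] 9  →[9↦10]→  10 = 10  −1 ⇒ G_7=9
G_7=9  [base 10] 9  →[10↦11]→  9 = 9  −1 ⇒ G_8=8

-1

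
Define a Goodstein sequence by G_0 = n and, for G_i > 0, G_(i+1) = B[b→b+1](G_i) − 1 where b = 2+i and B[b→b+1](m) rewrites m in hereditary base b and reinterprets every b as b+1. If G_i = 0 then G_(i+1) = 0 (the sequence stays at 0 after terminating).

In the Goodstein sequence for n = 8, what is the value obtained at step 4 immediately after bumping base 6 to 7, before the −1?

[0] 8 ≡ 2^(2 + 1) (base 2). Lift 3: 81. −1: 80.
[1] 80 ≡ 2·3^3 + 2·3^2 + 2·3 + 2 (base 3). Lift 4: 554. −1: 553.
[2] 553 ≡ 2·4^4 + 2·4^2 + 2·4 + 1 (base 4). Lift 5: 6311. −1: 6310.
[3] 6310 ≡ 2·5^5 + 2·5^2 + 2·5 (base 5). Lift 6: 93396. −1: 93395.
[4] 93395 ≡ 2·6^6 + 2·6^2 + 6 + 5 (base 6). Lift 7: 1647196. −1: 1647195.

1647196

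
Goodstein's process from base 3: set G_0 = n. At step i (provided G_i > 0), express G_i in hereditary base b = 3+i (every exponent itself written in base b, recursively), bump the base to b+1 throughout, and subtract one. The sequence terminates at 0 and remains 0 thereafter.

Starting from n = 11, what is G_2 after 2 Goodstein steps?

25

i=0: 11 = 3^2 + 2 (b=3); 3→4: 4^2 + 2 = 18; 18−1 = 17
i=1: 17 = 4^2 + 1 (b=4); 4→5: 5^2 + 1 = 26; 26−1 = 25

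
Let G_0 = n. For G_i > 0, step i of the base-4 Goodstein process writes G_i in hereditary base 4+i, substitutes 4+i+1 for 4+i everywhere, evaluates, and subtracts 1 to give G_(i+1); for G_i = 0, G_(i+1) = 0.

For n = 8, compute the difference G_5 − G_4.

8 —HB4→ 2·4 —bump→ 2·5 = 10 —(−1)→ 9
9 —HB5→ 5 + 4 —bump→ 6 + 4 = 10 —(−1)→ 9
9 —HB6→ 6 + 3 —bump→ 7 + 3 = 10 —(−1)→ 9
9 —HB7→ 7 + 2 —bump→ 8 + 2 = 10 —(−1)→ 9
9 —HB8→ 8 + 1 —bump→ 9 + 1 = 10 —(−1)→ 9

0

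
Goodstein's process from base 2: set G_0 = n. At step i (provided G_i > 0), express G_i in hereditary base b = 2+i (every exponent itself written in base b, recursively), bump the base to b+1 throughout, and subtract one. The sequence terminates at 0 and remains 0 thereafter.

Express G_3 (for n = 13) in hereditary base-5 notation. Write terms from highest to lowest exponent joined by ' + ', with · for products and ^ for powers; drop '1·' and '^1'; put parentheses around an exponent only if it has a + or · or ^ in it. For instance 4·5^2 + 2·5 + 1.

G_0 = 13. HB_2(13) = 2^(2 + 1) + 2^2 + 1. Bump = 109. G_1 = 108.
G_1 = 108. HB_3(108) = 3^(3 + 1) + 3^3. Bump = 1280. G_2 = 1279.
G_2 = 1279. HB_4(1279) = 4^(4 + 1) + 3·4^3 + 3·4^2 + 3·4 + 3. Bump = 16093. G_3 = 16092.
G_3 = 16092. HB_5(16092) = 5^(5 + 1) + 3·5^3 + 3·5^2 + 3·5 + 2. Bump = 280712. G_4 = 280711.

5^(5 + 1) + 3·5^3 + 3·5^2 + 3·5 + 2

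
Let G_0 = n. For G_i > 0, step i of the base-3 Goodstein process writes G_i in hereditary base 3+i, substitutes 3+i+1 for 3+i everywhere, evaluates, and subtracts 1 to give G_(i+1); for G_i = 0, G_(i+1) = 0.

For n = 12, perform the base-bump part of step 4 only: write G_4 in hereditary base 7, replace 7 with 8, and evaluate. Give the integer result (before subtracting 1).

64

12 —HB3→ 3^2 + 3 —bump→ 4^2 + 4 = 20 —(−1)→ 19
19 —HB4→ 4^2 + 3 —bump→ 5^2 + 3 = 28 —(−1)→ 27
27 —HB5→ 5^2 + 2 —bump→ 6^2 + 2 = 38 —(−1)→ 37
37 —HB6→ 6^2 + 1 —bump→ 7^2 + 1 = 50 —(−1)→ 49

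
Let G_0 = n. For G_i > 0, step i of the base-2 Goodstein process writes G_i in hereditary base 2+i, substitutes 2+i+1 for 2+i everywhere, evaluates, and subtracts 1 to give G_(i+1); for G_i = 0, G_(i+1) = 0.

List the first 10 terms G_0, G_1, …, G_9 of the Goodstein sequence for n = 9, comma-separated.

9, 81, 1023, 9842, 140743, 2471826, 50333399, 1162263921, 30000003325, 855935016215

G_0=9  [base 2] 2^(2 + 1) + 1  →[2↦3]→  3^(3 + 1) + 1 = 82  −1 ⇒ G_1=81
G_1=81  [base 3] 3^(3 + 1)  →[3↦4]→  4^(4 + 1) = 1024  −1 ⇒ G_2=1023
G_2=1023  [base 4] 3·4^4 + 3·4^3 + 3·4^2 + 3·4 + 3  →[4↦5]→  3·5^5 + 3·5^3 + 3·5^2 + 3·5 + 3 = 9843  −1 ⇒ G_3=9842
G_3=9842  [base 5] 3·5^5 + 3·5^3 + 3·5^2 + 3·5 + 2  →[5↦6]→  3·6^6 + 3·6^3 + 3·6^2 + 3·6 + 2 = 140744  −1 ⇒ G_4=140743
G_4=140743  [base 6] 3·6^6 + 3·6^3 + 3·6^2 + 3·6 + 1  →[6↦7]→  3·7^7 + 3·7^3 + 3·7^2 + 3·7 + 1 = 2471827  −1 ⇒ G_5=2471826
G_5=2471826  [base 7] 3·7^7 + 3·7^3 + 3·7^2 + 3·7  →[7↦8]→  3·8^8 + 3·8^3 + 3·8^2 + 3·8 = 50333400  −1 ⇒ G_6=50333399
G_6=50333399  [base 8] 3·8^8 + 3·8^3 + 3·8^2 + 2·8 + 7  →[8↦9]→  3·9^9 + 3·9^3 + 3·9^2 + 2·9 + 7 = 1162263922  −1 ⇒ G_7=1162263921
G_7=1162263921  [base 9] 3·9^9 + 3·9^3 + 3·9^2 + 2·9 + 6  →[9↦10]→  3·10^10 + 3·10^3 + 3·10^2 + 2·10 + 6 = 30000003326  −1 ⇒ G_8=30000003325
G_8=30000003325  [base 10] 3·10^10 + 3·10^3 + 3·10^2 + 2·10 + 5  →[10↦11]→  3·11^11 + 3·11^3 + 3·11^2 + 2·11 + 5 = 855935016216  −1 ⇒ G_9=855935016215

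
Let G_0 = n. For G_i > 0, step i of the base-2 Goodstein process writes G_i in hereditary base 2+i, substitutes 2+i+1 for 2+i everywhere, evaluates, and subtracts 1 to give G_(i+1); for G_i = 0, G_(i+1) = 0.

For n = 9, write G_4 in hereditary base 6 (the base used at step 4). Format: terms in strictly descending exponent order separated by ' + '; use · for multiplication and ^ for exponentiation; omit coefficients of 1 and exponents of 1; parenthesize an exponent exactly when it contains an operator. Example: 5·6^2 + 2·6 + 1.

G_0=9  [base 2] 2^(2 + 1) + 1  →[2↦3]→  3^(3 + 1) + 1 = 82  −1 ⇒ G_1=81
G_1=81  [base 3] 3^(3 + 1)  →[3↦4]→  4^(4 + 1) = 1024  −1 ⇒ G_2=1023
G_2=1023  [base 4] 3·4^4 + 3·4^3 + 3·4^2 + 3·4 + 3  →[4↦5]→  3·5^5 + 3·5^3 + 3·5^2 + 3·5 + 3 = 9843  −1 ⇒ G_3=9842
G_3=9842  [base 5] 3·5^5 + 3·5^3 + 3·5^2 + 3·5 + 2  →[5↦6]→  3·6^6 + 3·6^3 + 3·6^2 + 3·6 + 2 = 140744  −1 ⇒ G_4=140743
G_4=140743  [base 6] 3·6^6 + 3·6^3 + 3·6^2 + 3·6 + 1  →[6↦7]→  3·7^7 + 3·7^3 + 3·7^2 + 3·7 + 1 = 2471827  −1 ⇒ G_5=2471826

3·6^6 + 3·6^3 + 3·6^2 + 3·6 + 1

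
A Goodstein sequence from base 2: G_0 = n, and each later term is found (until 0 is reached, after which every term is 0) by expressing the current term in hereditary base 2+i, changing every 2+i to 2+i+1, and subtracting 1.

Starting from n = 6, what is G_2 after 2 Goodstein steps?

G_0=6  [base 2] 2^2 + 2  →[2↦3]→  3^3 + 3 = 30  −1 ⇒ G_1=29
G_1=29  [base 3] 3^3 + 2  →[3↦4]→  4^4 + 2 = 258  −1 ⇒ G_2=257
G_2=257  [base 4] 4^4 + 1  →[4↦5]→  5^5 + 1 = 3126  −1 ⇒ G_3=3125

257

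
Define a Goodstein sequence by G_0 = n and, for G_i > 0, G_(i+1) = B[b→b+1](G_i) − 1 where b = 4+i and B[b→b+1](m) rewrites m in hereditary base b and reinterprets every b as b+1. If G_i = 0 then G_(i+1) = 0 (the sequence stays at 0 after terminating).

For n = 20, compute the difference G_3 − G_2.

12

G_0 = 20. HB_4(20) = 4^2 + 4. Bump = 30. G_1 = 29.
G_1 = 29. HB_5(29) = 5^2 + 4. Bump = 40. G_2 = 39.
G_2 = 39. HB_6(39) = 6^2 + 3. Bump = 52. G_3 = 51.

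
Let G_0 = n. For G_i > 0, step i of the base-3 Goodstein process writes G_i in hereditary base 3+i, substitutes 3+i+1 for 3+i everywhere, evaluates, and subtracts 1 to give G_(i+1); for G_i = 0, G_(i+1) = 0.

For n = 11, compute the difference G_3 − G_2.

10

[0] 11 ≡ 3^2 + 2 (base 3). Lift 4: 18. −1: 17.
[1] 17 ≡ 4^2 + 1 (base 4). Lift 5: 26. −1: 25.
[2] 25 ≡ 5^2 (base 5). Lift 6: 36. −1: 35.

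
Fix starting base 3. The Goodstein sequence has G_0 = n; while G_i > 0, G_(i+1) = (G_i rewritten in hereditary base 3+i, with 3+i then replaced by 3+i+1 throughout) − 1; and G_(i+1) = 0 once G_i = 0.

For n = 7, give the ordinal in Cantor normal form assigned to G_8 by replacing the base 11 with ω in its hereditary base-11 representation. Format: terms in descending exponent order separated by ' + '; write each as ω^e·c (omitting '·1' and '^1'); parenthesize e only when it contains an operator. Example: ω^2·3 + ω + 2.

8

G_0 = 7. HB_3(7) = 2·3 + 1. Bump = 9. G_1 = 8.
G_1 = 8. HB_4(8) = 2·4. Bump = 10. G_2 = 9.
G_2 = 9. HB_5(9) = 5 + 4. Bump = 10. G_3 = 9.
G_3 = 9. HB_6(9) = 6 + 3. Bump = 10. G_4 = 9.
G_4 = 9. HB_7(9) = 7 + 2. Bump = 10. G_5 = 9.
G_5 = 9. HB_8(9) = 8 + 1. Bump = 10. G_6 = 9.
G_6 = 9. HB_9(9) = 9. Bump = 10. G_7 = 9.
G_7 = 9. HB_10(9) = 9. Bump = 9. G_8 = 8.
G_8 = 8. HB_11(8) = 8. Bump = 8. G_9 = 7.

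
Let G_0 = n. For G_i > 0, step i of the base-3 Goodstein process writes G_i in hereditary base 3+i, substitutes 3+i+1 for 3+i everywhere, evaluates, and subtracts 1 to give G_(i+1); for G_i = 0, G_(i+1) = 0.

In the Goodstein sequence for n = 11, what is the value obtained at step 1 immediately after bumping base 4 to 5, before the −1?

G_0=11  [base 3] 3^2 + 2  →[3↦4]→  4^2 + 2 = 18  −1 ⇒ G_1=17
G_1=17  [base 4] 4^2 + 1  →[4↦5]→  5^2 + 1 = 26  −1 ⇒ G_2=25

26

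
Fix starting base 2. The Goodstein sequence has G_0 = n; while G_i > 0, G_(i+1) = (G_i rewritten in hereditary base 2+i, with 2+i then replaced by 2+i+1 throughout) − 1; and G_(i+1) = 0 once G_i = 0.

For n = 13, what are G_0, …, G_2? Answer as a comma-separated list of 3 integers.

13 —HB2→ 2^(2 + 1) + 2^2 + 1 —bump→ 3^(3 + 1) + 3^3 + 1 = 109 —(−1)→ 108
108 —HB3→ 3^(3 + 1) + 3^3 —bump→ 4^(4 + 1) + 4^4 = 1280 —(−1)→ 1279

13, 108, 1279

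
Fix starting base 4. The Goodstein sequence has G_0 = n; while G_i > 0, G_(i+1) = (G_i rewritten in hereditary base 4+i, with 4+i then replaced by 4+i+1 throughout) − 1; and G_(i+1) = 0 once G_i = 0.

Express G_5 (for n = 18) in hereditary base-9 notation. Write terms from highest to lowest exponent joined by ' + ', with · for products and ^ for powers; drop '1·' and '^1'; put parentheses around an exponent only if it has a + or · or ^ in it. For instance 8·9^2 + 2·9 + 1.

6·9 + 4

G_0=18  [base 4] 4^2 + 2  →[4↦5]→  5^2 + 2 = 27  −1 ⇒ G_1=26
G_1=26  [base 5] 5^2 + 1  →[5↦6]→  6^2 + 1 = 37  −1 ⇒ G_2=36
G_2=36  [base 6] 6^2  →[6↦7]→  7^2 = 49  −1 ⇒ G_3=48
G_3=48  [base 7] 6·7 + 6  →[7↦8]→  6·8 + 6 = 54  −1 ⇒ G_4=53
G_4=53  [base 8] 6·8 + 5  →[8↦9]→  6·9 + 5 = 59  −1 ⇒ G_5=58
G_5=58  [base 9] 6·9 + 4  →[9↦10]→  6·10 + 4 = 64  −1 ⇒ G_6=63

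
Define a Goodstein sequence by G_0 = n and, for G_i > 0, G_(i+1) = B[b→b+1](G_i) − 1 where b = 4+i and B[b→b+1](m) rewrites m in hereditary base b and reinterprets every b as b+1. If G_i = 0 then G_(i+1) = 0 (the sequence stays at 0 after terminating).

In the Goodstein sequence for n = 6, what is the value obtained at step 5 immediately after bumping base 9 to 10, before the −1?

4

G_0=6  [base 4] 4 + 2  →[4↦5]→  5 + 2 = 7  −1 ⇒ G_1=6
G_1=6  [base 5] 5 + 1  →[5↦6]→  6 + 1 = 7  −1 ⇒ G_2=6
G_2=6  [base 6] 6  →[6↦7]→  7 = 7  −1 ⇒ G_3=6
G_3=6  [base 7] 6  →[7↦8]→  6 = 6  −1 ⇒ G_4=5
G_4=5  [base 8] 5  →[8↦9]→  5 = 5  −1 ⇒ G_5=4
G_5=4  [base 9] 4  →[9↦10]→  4 = 4  −1 ⇒ G_6=3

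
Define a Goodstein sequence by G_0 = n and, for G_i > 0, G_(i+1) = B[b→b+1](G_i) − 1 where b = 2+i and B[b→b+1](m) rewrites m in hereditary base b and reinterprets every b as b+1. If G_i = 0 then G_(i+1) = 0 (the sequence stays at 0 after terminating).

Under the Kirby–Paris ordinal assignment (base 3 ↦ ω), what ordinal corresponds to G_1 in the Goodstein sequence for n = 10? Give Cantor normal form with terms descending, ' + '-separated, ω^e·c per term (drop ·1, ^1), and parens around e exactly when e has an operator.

G_0=10  [base 2] 2^(2 + 1) + 2  →[2↦3]→  3^(3 + 1) + 3 = 84  −1 ⇒ G_1=83
G_1=83  [base 3] 3^(3 + 1) + 2  →[3↦4]→  4^(4 + 1) + 2 = 1026  −1 ⇒ G_2=1025

ω^(ω + 1) + 2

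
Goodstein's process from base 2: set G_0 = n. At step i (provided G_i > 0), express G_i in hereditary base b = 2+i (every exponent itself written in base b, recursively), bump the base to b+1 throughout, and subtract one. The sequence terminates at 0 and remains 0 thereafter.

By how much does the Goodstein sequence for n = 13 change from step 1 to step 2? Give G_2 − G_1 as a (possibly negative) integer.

13 —HB2→ 2^(2 + 1) + 2^2 + 1 —bump→ 3^(3 + 1) + 3^3 + 1 = 109 —(−1)→ 108
108 —HB3→ 3^(3 + 1) + 3^3 —bump→ 4^(4 + 1) + 4^4 = 1280 —(−1)→ 1279

1171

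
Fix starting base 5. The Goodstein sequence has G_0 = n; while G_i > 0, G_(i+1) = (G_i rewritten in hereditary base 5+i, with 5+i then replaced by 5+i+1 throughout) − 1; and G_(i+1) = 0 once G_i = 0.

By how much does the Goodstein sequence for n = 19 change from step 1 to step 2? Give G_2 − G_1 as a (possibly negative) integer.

2

step 0: 19 = 3·5 + 4; sub 6 for 5: 3·6 + 4; = 22; G_1 = 22−1 = 21
step 1: 21 = 3·6 + 3; sub 7 for 6: 3·7 + 3; = 24; G_2 = 24−1 = 23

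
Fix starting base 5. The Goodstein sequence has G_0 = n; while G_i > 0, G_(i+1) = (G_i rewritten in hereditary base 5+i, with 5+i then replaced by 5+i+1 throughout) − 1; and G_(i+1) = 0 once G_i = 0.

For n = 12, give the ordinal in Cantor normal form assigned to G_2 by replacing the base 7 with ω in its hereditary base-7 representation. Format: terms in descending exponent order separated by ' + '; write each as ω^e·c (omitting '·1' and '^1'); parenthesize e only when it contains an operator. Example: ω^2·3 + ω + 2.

ω·2

base 5: 12 = 2·5 + 2; at 6: 2·6 + 2 = 14; next = 13
base 6: 13 = 2·6 + 1; at 7: 2·7 + 1 = 15; next = 14
base 7: 14 = 2·7; at 8: 2·8 = 16; next = 15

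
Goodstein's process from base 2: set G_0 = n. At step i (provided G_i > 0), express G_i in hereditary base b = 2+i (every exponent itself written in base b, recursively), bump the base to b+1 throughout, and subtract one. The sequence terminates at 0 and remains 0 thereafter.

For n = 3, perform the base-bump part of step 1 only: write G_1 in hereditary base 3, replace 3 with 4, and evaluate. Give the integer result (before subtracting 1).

4

[0] 3 ≡ 2 + 1 (base 2). Lift 3: 4. −1: 3.
[1] 3 ≡ 3 (base 3). Lift 4: 4. −1: 3.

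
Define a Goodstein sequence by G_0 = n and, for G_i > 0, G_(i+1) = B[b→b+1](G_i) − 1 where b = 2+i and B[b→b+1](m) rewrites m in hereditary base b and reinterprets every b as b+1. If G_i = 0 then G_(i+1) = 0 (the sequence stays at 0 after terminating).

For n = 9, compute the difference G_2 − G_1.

942

(0) 9|_2 = 2^(2 + 1) + 1 ↦ 3^(3 + 1) + 1|_3 = 82 ⇒ 81
(1) 81|_3 = 3^(3 + 1) ↦ 4^(4 + 1)|_4 = 1024 ⇒ 1023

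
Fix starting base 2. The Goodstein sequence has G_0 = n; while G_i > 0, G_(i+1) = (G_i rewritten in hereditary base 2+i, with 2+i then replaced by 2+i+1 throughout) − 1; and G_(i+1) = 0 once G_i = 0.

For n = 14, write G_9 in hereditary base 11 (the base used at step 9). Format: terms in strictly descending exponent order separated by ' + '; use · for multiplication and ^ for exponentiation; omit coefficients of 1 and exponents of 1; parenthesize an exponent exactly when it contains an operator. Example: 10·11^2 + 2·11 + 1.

11^(11 + 1) + 5·11^5 + 5·11^4 + 5·11^3 + 5·11^2 + 5·11

(0) 14|_2 = 2^(2 + 1) + 2^2 + 2 ↦ 3^(3 + 1) + 3^3 + 3|_3 = 111 ⇒ 110
(1) 110|_3 = 3^(3 + 1) + 3^3 + 2 ↦ 4^(4 + 1) + 4^4 + 2|_4 = 1282 ⇒ 1281
(2) 1281|_4 = 4^(4 + 1) + 4^4 + 1 ↦ 5^(5 + 1) + 5^5 + 1|_5 = 18751 ⇒ 18750
(3) 18750|_5 = 5^(5 + 1) + 5^5 ↦ 6^(6 + 1) + 6^6|_6 = 326592 ⇒ 326591
(4) 326591|_6 = 6^(6 + 1) + 5·6^5 + 5·6^4 + 5·6^3 + 5·6^2 + 5·6 + 5 ↦ 7^(7 + 1) + 5·7^5 + 5·7^4 + 5·7^3 + 5·7^2 + 5·7 + 5|_7 = 5862841 ⇒ 5862840
(5) 5862840|_7 = 7^(7 + 1) + 5·7^5 + 5·7^4 + 5·7^3 + 5·7^2 + 5·7 + 4 ↦ 8^(8 + 1) + 5·8^5 + 5·8^4 + 5·8^3 + 5·8^2 + 5·8 + 4|_8 = 134404972 ⇒ 134404971
(6) 134404971|_8 = 8^(8 + 1) + 5·8^5 + 5·8^4 + 5·8^3 + 5·8^2 + 5·8 + 3 ↦ 9^(9 + 1) + 5·9^5 + 5·9^4 + 5·9^3 + 5·9^2 + 5·9 + 3|_9 = 3487116549 ⇒ 3487116548
(7) 3487116548|_9 = 9^(9 + 1) + 5·9^5 + 5·9^4 + 5·9^3 + 5·9^2 + 5·9 + 2 ↦ 10^(10 + 1) + 5·10^5 + 5·10^4 + 5·10^3 + 5·10^2 + 5·10 + 2|_10 = 100000555552 ⇒ 100000555551
(8) 100000555551|_10 = 10^(10 + 1) + 5·10^5 + 5·10^4 + 5·10^3 + 5·10^2 + 5·10 + 1 ↦ 11^(11 + 1) + 5·11^5 + 5·11^4 + 5·11^3 + 5·11^2 + 5·11 + 1|_11 = 3138429262497 ⇒ 3138429262496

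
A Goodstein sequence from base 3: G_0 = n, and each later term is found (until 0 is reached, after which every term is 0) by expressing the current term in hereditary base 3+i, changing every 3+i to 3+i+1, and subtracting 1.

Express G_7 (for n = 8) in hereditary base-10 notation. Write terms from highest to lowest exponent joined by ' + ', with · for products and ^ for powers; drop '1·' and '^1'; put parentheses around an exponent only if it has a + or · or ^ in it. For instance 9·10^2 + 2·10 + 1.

G_0 = 8. HB_3(8) = 2·3 + 2. Bump = 10. G_1 = 9.
G_1 = 9. HB_4(9) = 2·4 + 1. Bump = 11. G_2 = 10.
G_2 = 10. HB_5(10) = 2·5. Bump = 12. G_3 = 11.
G_3 = 11. HB_6(11) = 6 + 5. Bump = 12. G_4 = 11.
G_4 = 11. HB_7(11) = 7 + 4. Bump = 12. G_5 = 11.
G_5 = 11. HB_8(11) = 8 + 3. Bump = 12. G_6 = 11.
G_6 = 11. HB_9(11) = 9 + 2. Bump = 12. G_7 = 11.
G_7 = 11. HB_10(11) = 10 + 1. Bump = 12. G_8 = 11.

10 + 1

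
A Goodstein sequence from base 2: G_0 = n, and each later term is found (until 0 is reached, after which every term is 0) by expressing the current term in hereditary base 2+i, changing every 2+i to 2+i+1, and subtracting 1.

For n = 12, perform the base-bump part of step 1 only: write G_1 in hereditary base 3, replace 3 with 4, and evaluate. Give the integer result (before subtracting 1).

12 —HB2→ 2^(2 + 1) + 2^2 —bump→ 3^(3 + 1) + 3^3 = 108 —(−1)→ 107
107 —HB3→ 3^(3 + 1) + 2·3^2 + 2·3 + 2 —bump→ 4^(4 + 1) + 2·4^2 + 2·4 + 2 = 1066 —(−1)→ 1065

1066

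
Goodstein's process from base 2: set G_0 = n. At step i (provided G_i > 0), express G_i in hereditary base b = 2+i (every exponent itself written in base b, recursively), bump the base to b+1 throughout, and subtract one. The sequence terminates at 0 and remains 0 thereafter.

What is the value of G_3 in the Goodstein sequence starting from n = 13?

16092

base 2: 13 = 2^(2 + 1) + 2^2 + 1; at 3: 3^(3 + 1) + 3^3 + 1 = 109; next = 108
base 3: 108 = 3^(3 + 1) + 3^3; at 4: 4^(4 + 1) + 4^4 = 1280; next = 1279
base 4: 1279 = 4^(4 + 1) + 3·4^3 + 3·4^2 + 3·4 + 3; at 5: 5^(5 + 1) + 3·5^3 + 3·5^2 + 3·5 + 3 = 16093; next = 16092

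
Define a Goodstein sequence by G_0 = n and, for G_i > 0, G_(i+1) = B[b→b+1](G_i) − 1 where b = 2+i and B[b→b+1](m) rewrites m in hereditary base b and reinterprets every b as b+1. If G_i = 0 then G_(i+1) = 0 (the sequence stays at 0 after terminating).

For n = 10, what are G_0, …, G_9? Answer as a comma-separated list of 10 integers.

10, 83, 1025, 15625, 279935, 4215754, 84073323, 1937434592, 50000555551, 1426559238830

G_0 = 10. HB_2(10) = 2^(2 + 1) + 2. Bump = 84. G_1 = 83.
G_1 = 83. HB_3(83) = 3^(3 + 1) + 2. Bump = 1026. G_2 = 1025.
G_2 = 1025. HB_4(1025) = 4^(4 + 1) + 1. Bump = 15626. G_3 = 15625.
G_3 = 15625. HB_5(15625) = 5^(5 + 1). Bump = 279936. G_4 = 279935.
G_4 = 279935. HB_6(279935) = 5·6^6 + 5·6^5 + 5·6^4 + 5·6^3 + 5·6^2 + 5·6 + 5. Bump = 4215755. G_5 = 4215754.
G_5 = 4215754. HB_7(4215754) = 5·7^7 + 5·7^5 + 5·7^4 + 5·7^3 + 5·7^2 + 5·7 + 4. Bump = 84073324. G_6 = 84073323.
G_6 = 84073323. HB_8(84073323) = 5·8^8 + 5·8^5 + 5·8^4 + 5·8^3 + 5·8^2 + 5·8 + 3. Bump = 1937434593. G_7 = 1937434592.
G_7 = 1937434592. HB_9(1937434592) = 5·9^9 + 5·9^5 + 5·9^4 + 5·9^3 + 5·9^2 + 5·9 + 2. Bump = 50000555552. G_8 = 50000555551.
G_8 = 50000555551. HB_10(50000555551) = 5·10^10 + 5·10^5 + 5·10^4 + 5·10^3 + 5·10^2 + 5·10 + 1. Bump = 1426559238831. G_9 = 1426559238830.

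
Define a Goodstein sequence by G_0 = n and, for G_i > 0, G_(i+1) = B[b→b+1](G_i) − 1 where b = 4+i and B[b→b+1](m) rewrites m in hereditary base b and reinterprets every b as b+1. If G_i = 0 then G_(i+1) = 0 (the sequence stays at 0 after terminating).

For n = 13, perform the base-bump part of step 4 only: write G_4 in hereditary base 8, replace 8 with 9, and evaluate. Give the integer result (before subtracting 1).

21

G_0=13  [base 4] 3·4 + 1  →[4↦5]→  3·5 + 1 = 16  −1 ⇒ G_1=15
G_1=15  [base 5] 3·5  →[5↦6]→  3·6 = 18  −1 ⇒ G_2=17
G_2=17  [base 6] 2·6 + 5  →[6↦7]→  2·7 + 5 = 19  −1 ⇒ G_3=18
G_3=18  [base 7] 2·7 + 4  →[7↦8]→  2·8 + 4 = 20  −1 ⇒ G_4=19
G_4=19  [base 8] 2·8 + 3  →[8↦9]→  2·9 + 3 = 21  −1 ⇒ G_5=20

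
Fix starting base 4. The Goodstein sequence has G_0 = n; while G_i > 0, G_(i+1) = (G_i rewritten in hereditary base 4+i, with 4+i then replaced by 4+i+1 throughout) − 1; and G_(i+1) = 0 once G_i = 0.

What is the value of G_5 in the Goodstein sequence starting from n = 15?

15 —HB4→ 3·4 + 3 —bump→ 3·5 + 3 = 18 —(−1)→ 17
17 —HB5→ 3·5 + 2 —bump→ 3·6 + 2 = 20 —(−1)→ 19
19 —HB6→ 3·6 + 1 —bump→ 3·7 + 1 = 22 —(−1)→ 21
21 —HB7→ 3·7 —bump→ 3·8 = 24 —(−1)→ 23
23 —HB8→ 2·8 + 7 —bump→ 2·9 + 7 = 25 —(−1)→ 24
24 —HB9→ 2·9 + 6 —bump→ 2·10 + 6 = 26 —(−1)→ 25

24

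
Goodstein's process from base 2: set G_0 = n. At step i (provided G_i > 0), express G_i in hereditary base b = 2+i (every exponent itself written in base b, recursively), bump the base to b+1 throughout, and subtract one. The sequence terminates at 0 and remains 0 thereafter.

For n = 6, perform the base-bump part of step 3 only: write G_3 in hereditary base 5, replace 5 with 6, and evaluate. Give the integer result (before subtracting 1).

46656

i=0: 6 = 2^2 + 2 (b=2); 2→3: 3^3 + 3 = 30; 30−1 = 29
i=1: 29 = 3^3 + 2 (b=3); 3→4: 4^4 + 2 = 258; 258−1 = 257
i=2: 257 = 4^4 + 1 (b=4); 4→5: 5^5 + 1 = 3126; 3126−1 = 3125
i=3: 3125 = 5^5 (b=5); 5→6: 6^6 = 46656; 46656−1 = 46655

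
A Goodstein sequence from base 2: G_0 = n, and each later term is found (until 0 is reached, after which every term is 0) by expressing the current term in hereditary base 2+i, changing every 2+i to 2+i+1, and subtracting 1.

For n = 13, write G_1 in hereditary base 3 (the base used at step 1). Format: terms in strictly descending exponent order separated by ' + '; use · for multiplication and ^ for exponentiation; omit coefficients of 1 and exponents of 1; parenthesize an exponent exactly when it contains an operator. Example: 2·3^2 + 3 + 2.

G_0 = 13. HB_2(13) = 2^(2 + 1) + 2^2 + 1. Bump = 109. G_1 = 108.
G_1 = 108. HB_3(108) = 3^(3 + 1) + 3^3. Bump = 1280. G_2 = 1279.

3^(3 + 1) + 3^3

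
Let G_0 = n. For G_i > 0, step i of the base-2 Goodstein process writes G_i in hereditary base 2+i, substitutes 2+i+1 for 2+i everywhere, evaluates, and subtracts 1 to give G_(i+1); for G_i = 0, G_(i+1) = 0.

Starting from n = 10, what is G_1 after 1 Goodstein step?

83

base 2: 10 = 2^(2 + 1) + 2; at 3: 3^(3 + 1) + 3 = 84; next = 83
base 3: 83 = 3^(3 + 1) + 2; at 4: 4^(4 + 1) + 2 = 1026; next = 1025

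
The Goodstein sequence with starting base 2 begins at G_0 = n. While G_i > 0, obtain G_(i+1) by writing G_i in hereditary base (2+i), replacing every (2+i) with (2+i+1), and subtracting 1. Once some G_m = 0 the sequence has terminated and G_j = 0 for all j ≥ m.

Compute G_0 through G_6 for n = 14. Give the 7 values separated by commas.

[0] 14 ≡ 2^(2 + 1) + 2^2 + 2 (base 2). Lift 3: 111. −1: 110.
[1] 110 ≡ 3^(3 + 1) + 3^3 + 2 (base 3). Lift 4: 1282. −1: 1281.
[2] 1281 ≡ 4^(4 + 1) + 4^4 + 1 (base 4). Lift 5: 18751. −1: 18750.
[3] 18750 ≡ 5^(5 + 1) + 5^5 (base 5). Lift 6: 326592. −1: 326591.
[4] 326591 ≡ 6^(6 + 1) + 5·6^5 + 5·6^4 + 5·6^3 + 5·6^2 + 5·6 + 5 (base 6). Lift 7: 5862841. −1: 5862840.
[5] 5862840 ≡ 7^(7 + 1) + 5·7^5 + 5·7^4 + 5·7^3 + 5·7^2 + 5·7 + 4 (base 7). Lift 8: 134404972. −1: 134404971.

14, 110, 1281, 18750, 326591, 5862840, 134404971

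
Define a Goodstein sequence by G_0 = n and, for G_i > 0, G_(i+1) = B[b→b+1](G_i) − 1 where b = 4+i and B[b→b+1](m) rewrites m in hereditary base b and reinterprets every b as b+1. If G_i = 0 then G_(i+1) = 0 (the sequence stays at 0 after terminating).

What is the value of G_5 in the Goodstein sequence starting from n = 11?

15

base 4: 11 = 2·4 + 3; at 5: 2·5 + 3 = 13; next = 12
base 5: 12 = 2·5 + 2; at 6: 2·6 + 2 = 14; next = 13
base 6: 13 = 2·6 + 1; at 7: 2·7 + 1 = 15; next = 14
base 7: 14 = 2·7; at 8: 2·8 = 16; next = 15
base 8: 15 = 8 + 7; at 9: 9 + 7 = 16; next = 15
base 9: 15 = 9 + 6; at 10: 10 + 6 = 16; next = 15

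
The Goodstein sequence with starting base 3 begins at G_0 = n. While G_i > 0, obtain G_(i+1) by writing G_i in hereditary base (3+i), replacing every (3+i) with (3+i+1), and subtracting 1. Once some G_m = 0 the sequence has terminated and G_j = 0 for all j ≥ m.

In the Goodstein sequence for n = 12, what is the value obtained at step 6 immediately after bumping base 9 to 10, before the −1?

step 0: 12 = 3^2 + 3; sub 4 for 3: 4^2 + 4; = 20; G_1 = 20−1 = 19
step 1: 19 = 4^2 + 3; sub 5 for 4: 5^2 + 3; = 28; G_2 = 28−1 = 27
step 2: 27 = 5^2 + 2; sub 6 for 5: 6^2 + 2; = 38; G_3 = 38−1 = 37
step 3: 37 = 6^2 + 1; sub 7 for 6: 7^2 + 1; = 50; G_4 = 50−1 = 49
step 4: 49 = 7^2; sub 8 for 7: 8^2; = 64; G_5 = 64−1 = 63
step 5: 63 = 7·8 + 7; sub 9 for 8: 7·9 + 7; = 70; G_6 = 70−1 = 69
step 6: 69 = 7·9 + 6; sub 10 for 9: 7·10 + 6; = 76; G_7 = 76−1 = 75

76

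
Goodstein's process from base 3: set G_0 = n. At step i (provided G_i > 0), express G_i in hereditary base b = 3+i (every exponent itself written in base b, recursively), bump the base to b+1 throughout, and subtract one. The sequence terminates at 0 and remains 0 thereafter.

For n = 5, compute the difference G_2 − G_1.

(0) 5|_3 = 3 + 2 ↦ 4 + 2|_4 = 6 ⇒ 5
(1) 5|_4 = 4 + 1 ↦ 5 + 1|_5 = 6 ⇒ 5

0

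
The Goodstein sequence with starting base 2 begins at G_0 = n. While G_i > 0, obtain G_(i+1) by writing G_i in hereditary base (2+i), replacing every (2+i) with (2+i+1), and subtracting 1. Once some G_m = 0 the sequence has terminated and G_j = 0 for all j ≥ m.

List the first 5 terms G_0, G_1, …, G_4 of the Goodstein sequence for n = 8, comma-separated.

8, 80, 553, 6310, 93395

G_0 = 8. HB_2(8) = 2^(2 + 1). Bump = 81. G_1 = 80.
G_1 = 80. HB_3(80) = 2·3^3 + 2·3^2 + 2·3 + 2. Bump = 554. G_2 = 553.
G_2 = 553. HB_4(553) = 2·4^4 + 2·4^2 + 2·4 + 1. Bump = 6311. G_3 = 6310.
G_3 = 6310. HB_5(6310) = 2·5^5 + 2·5^2 + 2·5. Bump = 93396. G_4 = 93395.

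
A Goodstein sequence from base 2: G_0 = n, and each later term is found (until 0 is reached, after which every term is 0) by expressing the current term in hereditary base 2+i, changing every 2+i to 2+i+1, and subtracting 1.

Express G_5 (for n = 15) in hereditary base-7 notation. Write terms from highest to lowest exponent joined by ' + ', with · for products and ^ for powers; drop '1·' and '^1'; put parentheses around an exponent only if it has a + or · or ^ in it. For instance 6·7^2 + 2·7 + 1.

base 2: 15 = 2^(2 + 1) + 2^2 + 2 + 1; at 3: 3^(3 + 1) + 3^3 + 3 + 1 = 112; next = 111
base 3: 111 = 3^(3 + 1) + 3^3 + 3; at 4: 4^(4 + 1) + 4^4 + 4 = 1284; next = 1283
base 4: 1283 = 4^(4 + 1) + 4^4 + 3; at 5: 5^(5 + 1) + 5^5 + 3 = 18753; next = 18752
base 5: 18752 = 5^(5 + 1) + 5^5 + 2; at 6: 6^(6 + 1) + 6^6 + 2 = 326594; next = 326593
base 6: 326593 = 6^(6 + 1) + 6^6 + 1; at 7: 7^(7 + 1) + 7^7 + 1 = 6588345; next = 6588344
base 7: 6588344 = 7^(7 + 1) + 7^7; at 8: 8^(8 + 1) + 8^8 = 150994944; next = 150994943

7^(7 + 1) + 7^7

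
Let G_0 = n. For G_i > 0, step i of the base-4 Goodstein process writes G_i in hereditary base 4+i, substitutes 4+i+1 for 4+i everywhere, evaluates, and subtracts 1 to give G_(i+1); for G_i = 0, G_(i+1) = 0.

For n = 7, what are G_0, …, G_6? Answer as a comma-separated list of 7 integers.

7, 7, 7, 7, 7, 6, 5

7 —HB4→ 4 + 3 —bump→ 5 + 3 = 8 —(−1)→ 7
7 —HB5→ 5 + 2 —bump→ 6 + 2 = 8 —(−1)→ 7
7 —HB6→ 6 + 1 —bump→ 7 + 1 = 8 —(−1)→ 7
7 —HB7→ 7 —bump→ 8 = 8 —(−1)→ 7
7 —HB8→ 7 —bump→ 7 = 7 —(−1)→ 6
6 —HB9→ 6 —bump→ 6 = 6 —(−1)→ 5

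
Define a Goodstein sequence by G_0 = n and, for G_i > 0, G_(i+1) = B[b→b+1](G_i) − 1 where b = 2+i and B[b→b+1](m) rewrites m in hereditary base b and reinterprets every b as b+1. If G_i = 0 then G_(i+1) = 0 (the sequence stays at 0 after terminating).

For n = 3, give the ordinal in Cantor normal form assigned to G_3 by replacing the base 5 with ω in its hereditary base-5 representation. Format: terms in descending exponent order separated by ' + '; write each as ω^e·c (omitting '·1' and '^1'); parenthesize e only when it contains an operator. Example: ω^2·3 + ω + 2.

2

G_0=3  [base 2] 2 + 1  →[2↦3]→  3 + 1 = 4  −1 ⇒ G_1=3
G_1=3  [base 3] 3  →[3↦4]→  4 = 4  −1 ⇒ G_2=3
G_2=3  [base 4] 3  →[4↦5]→  3 = 3  −1 ⇒ G_3=2
G_3=2  [base 5] 2  →[5↦6]→  2 = 2  −1 ⇒ G_4=1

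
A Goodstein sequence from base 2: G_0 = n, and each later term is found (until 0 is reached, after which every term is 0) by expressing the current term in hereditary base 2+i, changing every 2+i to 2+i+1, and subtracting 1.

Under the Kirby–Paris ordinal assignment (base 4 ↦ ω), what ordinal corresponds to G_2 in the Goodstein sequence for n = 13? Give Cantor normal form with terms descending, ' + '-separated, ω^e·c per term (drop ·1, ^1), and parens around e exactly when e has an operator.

G_0 = 13. HB_2(13) = 2^(2 + 1) + 2^2 + 1. Bump = 109. G_1 = 108.
G_1 = 108. HB_3(108) = 3^(3 + 1) + 3^3. Bump = 1280. G_2 = 1279.
G_2 = 1279. HB_4(1279) = 4^(4 + 1) + 3·4^3 + 3·4^2 + 3·4 + 3. Bump = 16093. G_3 = 16092.

ω^(ω + 1) + ω^3·3 + ω^2·3 + ω·3 + 3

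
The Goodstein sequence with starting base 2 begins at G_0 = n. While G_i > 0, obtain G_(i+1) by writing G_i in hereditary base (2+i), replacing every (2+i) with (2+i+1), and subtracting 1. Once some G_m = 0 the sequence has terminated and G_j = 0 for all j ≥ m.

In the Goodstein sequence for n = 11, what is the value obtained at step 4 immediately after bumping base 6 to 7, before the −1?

5764802

G_0 = 11. HB_2(11) = 2^(2 + 1) + 2 + 1. Bump = 85. G_1 = 84.
G_1 = 84. HB_3(84) = 3^(3 + 1) + 3. Bump = 1028. G_2 = 1027.
G_2 = 1027. HB_4(1027) = 4^(4 + 1) + 3. Bump = 15628. G_3 = 15627.
G_3 = 15627. HB_5(15627) = 5^(5 + 1) + 2. Bump = 279938. G_4 = 279937.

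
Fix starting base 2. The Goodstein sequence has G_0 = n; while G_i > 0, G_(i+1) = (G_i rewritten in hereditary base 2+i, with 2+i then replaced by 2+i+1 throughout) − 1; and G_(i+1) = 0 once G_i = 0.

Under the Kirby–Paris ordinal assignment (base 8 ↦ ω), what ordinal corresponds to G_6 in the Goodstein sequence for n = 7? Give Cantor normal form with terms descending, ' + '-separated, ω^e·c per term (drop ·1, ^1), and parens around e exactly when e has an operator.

ω^7·7 + ω^6·7 + ω^5·7 + ω^4·7 + ω^3·7 + ω^2·7 + ω·7 + 7

7 —HB2→ 2^2 + 2 + 1 —bump→ 3^3 + 3 + 1 = 31 —(−1)→ 30
30 —HB3→ 3^3 + 3 —bump→ 4^4 + 4 = 260 —(−1)→ 259
259 —HB4→ 4^4 + 3 —bump→ 5^5 + 3 = 3128 —(−1)→ 3127
3127 —HB5→ 5^5 + 2 —bump→ 6^6 + 2 = 46658 —(−1)→ 46657
46657 —HB6→ 6^6 + 1 —bump→ 7^7 + 1 = 823544 —(−1)→ 823543
823543 —HB7→ 7^7 —bump→ 8^8 = 16777216 —(−1)→ 16777215
16777215 —HB8→ 7·8^7 + 7·8^6 + 7·8^5 + 7·8^4 + 7·8^3 + 7·8^2 + 7·8 + 7 —bump→ 7·9^7 + 7·9^6 + 7·9^5 + 7·9^4 + 7·9^3 + 7·9^2 + 7·9 + 7 = 37665880 —(−1)→ 37665879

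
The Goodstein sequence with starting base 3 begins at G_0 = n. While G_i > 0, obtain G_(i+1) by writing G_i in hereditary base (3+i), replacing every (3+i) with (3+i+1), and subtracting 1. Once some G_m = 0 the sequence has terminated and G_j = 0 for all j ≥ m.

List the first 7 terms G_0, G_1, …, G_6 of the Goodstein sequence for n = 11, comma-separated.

11, 17, 25, 35, 39, 43, 47

[0] 11 ≡ 3^2 + 2 (base 3). Lift 4: 18. −1: 17.
[1] 17 ≡ 4^2 + 1 (base 4). Lift 5: 26. −1: 25.
[2] 25 ≡ 5^2 (base 5). Lift 6: 36. −1: 35.
[3] 35 ≡ 5·6 + 5 (base 6). Lift 7: 40. −1: 39.
[4] 39 ≡ 5·7 + 4 (base 7). Lift 8: 44. −1: 43.
[5] 43 ≡ 5·8 + 3 (base 8). Lift 9: 48. −1: 47.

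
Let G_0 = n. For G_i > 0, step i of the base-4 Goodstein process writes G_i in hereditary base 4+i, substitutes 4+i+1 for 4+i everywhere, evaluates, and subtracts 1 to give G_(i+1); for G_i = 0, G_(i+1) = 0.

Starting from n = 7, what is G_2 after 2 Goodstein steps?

7

7 —HB4→ 4 + 3 —bump→ 5 + 3 = 8 —(−1)→ 7
7 —HB5→ 5 + 2 —bump→ 6 + 2 = 8 —(−1)→ 7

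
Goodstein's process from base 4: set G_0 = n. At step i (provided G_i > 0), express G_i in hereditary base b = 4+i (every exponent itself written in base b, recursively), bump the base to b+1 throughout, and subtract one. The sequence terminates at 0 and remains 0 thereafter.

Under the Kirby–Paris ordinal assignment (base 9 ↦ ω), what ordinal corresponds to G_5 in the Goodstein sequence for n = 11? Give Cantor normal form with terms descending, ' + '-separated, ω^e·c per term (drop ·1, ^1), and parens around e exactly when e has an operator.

ω + 6

[0] 11 ≡ 2·4 + 3 (base 4). Lift 5: 13. −1: 12.
[1] 12 ≡ 2·5 + 2 (base 5). Lift 6: 14. −1: 13.
[2] 13 ≡ 2·6 + 1 (base 6). Lift 7: 15. −1: 14.
[3] 14 ≡ 2·7 (base 7). Lift 8: 16. −1: 15.
[4] 15 ≡ 8 + 7 (base 8). Lift 9: 16. −1: 15.
[5] 15 ≡ 9 + 6 (base 9). Lift 10: 16. −1: 15.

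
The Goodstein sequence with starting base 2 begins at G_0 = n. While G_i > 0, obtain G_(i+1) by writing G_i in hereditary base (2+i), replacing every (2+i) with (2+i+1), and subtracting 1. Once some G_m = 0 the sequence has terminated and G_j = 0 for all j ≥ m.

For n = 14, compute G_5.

14 —HB2→ 2^(2 + 1) + 2^2 + 2 —bump→ 3^(3 + 1) + 3^3 + 3 = 111 —(−1)→ 110
110 —HB3→ 3^(3 + 1) + 3^3 + 2 —bump→ 4^(4 + 1) + 4^4 + 2 = 1282 —(−1)→ 1281
1281 —HB4→ 4^(4 + 1) + 4^4 + 1 —bump→ 5^(5 + 1) + 5^5 + 1 = 18751 —(−1)→ 18750
18750 —HB5→ 5^(5 + 1) + 5^5 —bump→ 6^(6 + 1) + 6^6 = 326592 —(−1)→ 326591
326591 —HB6→ 6^(6 + 1) + 5·6^5 + 5·6^4 + 5·6^3 + 5·6^2 + 5·6 + 5 —bump→ 7^(7 + 1) + 5·7^5 + 5·7^4 + 5·7^3 + 5·7^2 + 5·7 + 5 = 5862841 —(−1)→ 5862840
5862840 —HB7→ 7^(7 + 1) + 5·7^5 + 5·7^4 + 5·7^3 + 5·7^2 + 5·7 + 4 —bump→ 8^(8 + 1) + 5·8^5 + 5·8^4 + 5·8^3 + 5·8^2 + 5·8 + 4 = 134404972 —(−1)→ 134404971

5862840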